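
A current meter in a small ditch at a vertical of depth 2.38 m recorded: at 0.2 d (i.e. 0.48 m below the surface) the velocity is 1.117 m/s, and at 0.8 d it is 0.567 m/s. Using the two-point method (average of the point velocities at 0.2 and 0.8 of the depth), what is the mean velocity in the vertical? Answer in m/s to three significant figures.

v̄ = (1.117 + 0.567) / 2 = 0.8420 m/s

0.842 m/s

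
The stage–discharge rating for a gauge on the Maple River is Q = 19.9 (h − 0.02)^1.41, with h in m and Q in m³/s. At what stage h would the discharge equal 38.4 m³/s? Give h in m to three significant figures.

1.61 m

h − h₀ = (Q/C)^(1/b) = (38.4/19.9)^(1/1.41) = 1.594 m
h = 0.02 + 1.594 = 1.614 m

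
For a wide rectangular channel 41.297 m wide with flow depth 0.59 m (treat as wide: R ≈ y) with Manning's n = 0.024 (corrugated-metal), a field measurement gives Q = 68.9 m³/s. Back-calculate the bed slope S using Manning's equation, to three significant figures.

A = b·y = 41.297 × 0.59 = 24.37 m²
Wide channel: R ≈ y = 0.59 m
S = (Q·n / (1·A·R^(2/3)))² = (68.9×0.024 / (1×24.37×0.7035))² = 0.009308

0.00931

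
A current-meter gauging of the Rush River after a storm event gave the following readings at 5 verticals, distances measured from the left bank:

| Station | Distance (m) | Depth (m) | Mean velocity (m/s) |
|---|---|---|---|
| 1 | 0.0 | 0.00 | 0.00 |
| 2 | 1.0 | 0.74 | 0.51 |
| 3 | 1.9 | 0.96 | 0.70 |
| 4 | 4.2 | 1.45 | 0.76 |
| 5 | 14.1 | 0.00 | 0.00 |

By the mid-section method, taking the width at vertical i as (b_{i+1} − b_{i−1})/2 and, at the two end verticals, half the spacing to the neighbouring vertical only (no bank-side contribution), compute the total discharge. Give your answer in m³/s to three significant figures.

8.16 m³/s

w_2 = (1.9 − 0.0)/2 = 0.95 m; q_2 = 0.51 × 0.74 × 0.95 = 0.3585 m³/s
w_3 = (4.2 − 1.0)/2 = 1.6 m; q_3 = 0.70 × 0.96 × 1.6 = 1.075 m³/s
w_4 = (14.1 − 1.9)/2 = 6.1 m; q_4 = 0.76 × 1.45 × 6.1 = 6.722 m³/s
Stations 1, 5 contribute zero (depth or velocity is 0).
Q = Σ qᵢ = 8.156 m³/s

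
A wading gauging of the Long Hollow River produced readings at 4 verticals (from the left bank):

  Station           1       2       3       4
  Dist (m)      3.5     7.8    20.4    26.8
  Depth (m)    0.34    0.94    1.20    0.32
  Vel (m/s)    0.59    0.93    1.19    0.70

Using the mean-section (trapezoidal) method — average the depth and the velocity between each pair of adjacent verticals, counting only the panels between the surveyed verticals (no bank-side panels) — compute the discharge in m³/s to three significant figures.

Panel 1-2: Δb = 4.3 m, d̄ = (0.34+0.94)/2 = 0.64, v̄ = (0.59+0.93)/2 = 0.76 → q = 4.3×0.64×0.76 = 2.092 m³/s
Panel 2-3: Δb = 12.6 m, d̄ = (0.94+1.20)/2 = 1.07, v̄ = (0.93+1.19)/2 = 1.06 → q = 12.6×1.07×1.06 = 14.29 m³/s
Panel 3-4: Δb = 6.4 m, d̄ = (1.20+0.32)/2 = 0.76, v̄ = (1.19+0.70)/2 = 0.945 → q = 6.4×0.76×0.945 = 4.596 m³/s
Q = Σ q = 20.98 m³/s

21.0 m³/s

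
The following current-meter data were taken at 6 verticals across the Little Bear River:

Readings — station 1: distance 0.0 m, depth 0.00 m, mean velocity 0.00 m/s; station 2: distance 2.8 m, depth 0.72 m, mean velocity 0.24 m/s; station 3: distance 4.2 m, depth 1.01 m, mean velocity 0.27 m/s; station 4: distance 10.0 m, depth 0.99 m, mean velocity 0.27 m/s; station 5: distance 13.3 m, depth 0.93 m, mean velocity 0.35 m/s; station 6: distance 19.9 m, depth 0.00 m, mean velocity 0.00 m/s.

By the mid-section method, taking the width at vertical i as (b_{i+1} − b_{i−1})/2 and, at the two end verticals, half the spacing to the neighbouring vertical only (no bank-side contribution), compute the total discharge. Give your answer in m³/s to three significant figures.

4.17 m³/s

w_2 = (4.2 − 0.0)/2 = 2.1 m; q_2 = 0.24 × 0.72 × 2.1 = 0.3629 m³/s
w_3 = (10.0 − 2.8)/2 = 3.6 m; q_3 = 0.27 × 1.01 × 3.6 = 0.9817 m³/s
w_4 = (13.3 − 4.2)/2 = 4.55 m; q_4 = 0.27 × 0.99 × 4.55 = 1.216 m³/s
w_5 = (19.9 − 10.0)/2 = 4.95 m; q_5 = 0.35 × 0.93 × 4.95 = 1.611 m³/s
Stations 1, 6 contribute zero (depth or velocity is 0).
Q = Σ qᵢ = 4.172 m³/s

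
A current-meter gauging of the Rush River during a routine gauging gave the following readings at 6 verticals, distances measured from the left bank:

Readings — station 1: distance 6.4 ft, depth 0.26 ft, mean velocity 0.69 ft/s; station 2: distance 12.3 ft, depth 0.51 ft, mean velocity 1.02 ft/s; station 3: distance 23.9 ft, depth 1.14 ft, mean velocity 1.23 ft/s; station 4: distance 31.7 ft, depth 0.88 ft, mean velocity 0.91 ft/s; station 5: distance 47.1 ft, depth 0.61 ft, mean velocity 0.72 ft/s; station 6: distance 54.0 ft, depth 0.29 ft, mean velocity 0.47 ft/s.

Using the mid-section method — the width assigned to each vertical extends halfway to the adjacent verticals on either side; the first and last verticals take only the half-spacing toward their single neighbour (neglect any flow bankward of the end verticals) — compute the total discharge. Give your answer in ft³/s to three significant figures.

33.3 ft³/s

w_1 = (12.3 − 6.4)/2 = 2.95 ft; q_1 = 0.69 × 0.26 × 2.95 = 0.5292 ft³/s
w_2 = (23.9 − 6.4)/2 = 8.75 ft; q_2 = 1.02 × 0.51 × 8.75 = 4.552 ft³/s
w_3 = (31.7 − 12.3)/2 = 9.7 ft; q_3 = 1.23 × 1.14 × 9.7 = 13.60 ft³/s
w_4 = (47.1 − 23.9)/2 = 11.6 ft; q_4 = 0.91 × 0.88 × 11.6 = 9.289 ft³/s
w_5 = (54.0 − 31.7)/2 = 11.15 ft; q_5 = 0.72 × 0.61 × 11.15 = 4.897 ft³/s
w_6 = (54.0 − 47.1)/2 = 3.45 ft; q_6 = 0.47 × 0.29 × 3.45 = 0.4702 ft³/s
Q = Σ qᵢ = 33.34 ft³/s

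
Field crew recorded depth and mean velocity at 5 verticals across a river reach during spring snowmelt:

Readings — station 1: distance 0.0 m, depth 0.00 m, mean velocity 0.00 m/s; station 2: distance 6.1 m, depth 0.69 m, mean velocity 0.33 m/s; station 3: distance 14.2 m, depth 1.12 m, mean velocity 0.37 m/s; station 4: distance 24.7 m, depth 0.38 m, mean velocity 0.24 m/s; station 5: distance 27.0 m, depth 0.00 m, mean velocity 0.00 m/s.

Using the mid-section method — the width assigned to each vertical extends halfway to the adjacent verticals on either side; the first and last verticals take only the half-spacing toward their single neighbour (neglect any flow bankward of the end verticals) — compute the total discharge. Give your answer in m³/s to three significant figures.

w_2 = (14.2 − 0.0)/2 = 7.1 m; q_2 = 0.33 × 0.69 × 7.1 = 1.617 m³/s
w_3 = (24.7 − 6.1)/2 = 9.3 m; q_3 = 0.37 × 1.12 × 9.3 = 3.854 m³/s
w_4 = (27.0 − 14.2)/2 = 6.4 m; q_4 = 0.24 × 0.38 × 6.4 = 0.5837 m³/s
Stations 1, 5 contribute zero (depth or velocity is 0).
Q = Σ qᵢ = 6.054 m³/s

6.05 m³/s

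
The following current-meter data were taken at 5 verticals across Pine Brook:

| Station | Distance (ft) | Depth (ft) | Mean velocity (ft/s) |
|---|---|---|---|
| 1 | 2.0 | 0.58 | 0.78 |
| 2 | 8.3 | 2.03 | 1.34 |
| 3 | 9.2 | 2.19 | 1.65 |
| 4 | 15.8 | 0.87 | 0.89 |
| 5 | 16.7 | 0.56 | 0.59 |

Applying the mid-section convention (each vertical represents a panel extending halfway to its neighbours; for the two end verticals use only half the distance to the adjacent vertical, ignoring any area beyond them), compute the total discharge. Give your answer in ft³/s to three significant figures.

27.8 ft³/s

w_1 = (8.3 − 2.0)/2 = 3.15 ft; q_1 = 0.78 × 0.58 × 3.15 = 1.425 ft³/s
w_2 = (9.2 − 2.0)/2 = 3.6 ft; q_2 = 1.34 × 2.03 × 3.6 = 9.793 ft³/s
w_3 = (15.8 − 8.3)/2 = 3.75 ft; q_3 = 1.65 × 2.19 × 3.75 = 13.55 ft³/s
w_4 = (16.7 − 9.2)/2 = 3.75 ft; q_4 = 0.89 × 0.87 × 3.75 = 2.904 ft³/s
w_5 = (16.7 − 15.8)/2 = 0.45 ft; q_5 = 0.59 × 0.56 × 0.45 = 0.1487 ft³/s
Q = Σ qᵢ = 27.82 ft³/s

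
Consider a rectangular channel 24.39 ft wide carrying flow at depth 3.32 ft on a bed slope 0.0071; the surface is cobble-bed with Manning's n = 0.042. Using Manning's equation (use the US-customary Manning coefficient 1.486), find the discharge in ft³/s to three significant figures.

458 ft³/s

A = b·y = 24.39 × 3.32 = 80.97 ft²
P = b + 2y = 24.39 + 2×3.32 = 31.03 ft
R = A/P = 80.97/31.03 = 2.610 ft
Q = (1.486/n)·A·R^(2/3)·S^(1/2) = (1.486/0.042) × 80.97 × 2.610^(2/3) × 0.0071^(1/2) = 457.6 ft³/s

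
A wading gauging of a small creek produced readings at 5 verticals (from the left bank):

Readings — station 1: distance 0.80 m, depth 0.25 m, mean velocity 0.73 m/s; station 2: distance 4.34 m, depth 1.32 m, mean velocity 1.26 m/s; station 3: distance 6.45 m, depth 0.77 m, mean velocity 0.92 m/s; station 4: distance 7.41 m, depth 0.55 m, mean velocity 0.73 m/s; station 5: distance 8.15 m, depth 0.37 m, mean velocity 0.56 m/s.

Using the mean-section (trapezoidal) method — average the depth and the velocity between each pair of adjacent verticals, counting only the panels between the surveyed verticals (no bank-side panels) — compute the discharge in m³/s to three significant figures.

5.91 m³/s

Panel 1-2: Δb = 3.54 m, d̄ = (0.25+1.32)/2 = 0.785, v̄ = (0.73+1.26)/2 = 0.995 → q = 3.54×0.785×0.995 = 2.765 m³/s
Panel 2-3: Δb = 2.11 m, d̄ = (1.32+0.77)/2 = 1.045, v̄ = (1.26+0.92)/2 = 1.09 → q = 2.11×1.045×1.09 = 2.403 m³/s
Panel 3-4: Δb = 0.96 m, d̄ = (0.77+0.55)/2 = 0.66, v̄ = (0.92+0.73)/2 = 0.825 → q = 0.96×0.66×0.825 = 0.5227 m³/s
Panel 4-5: Δb = 0.74 m, d̄ = (0.55+0.37)/2 = 0.46, v̄ = (0.73+0.56)/2 = 0.645 → q = 0.74×0.46×0.645 = 0.2196 m³/s
Q = Σ q = 5.911 m³/s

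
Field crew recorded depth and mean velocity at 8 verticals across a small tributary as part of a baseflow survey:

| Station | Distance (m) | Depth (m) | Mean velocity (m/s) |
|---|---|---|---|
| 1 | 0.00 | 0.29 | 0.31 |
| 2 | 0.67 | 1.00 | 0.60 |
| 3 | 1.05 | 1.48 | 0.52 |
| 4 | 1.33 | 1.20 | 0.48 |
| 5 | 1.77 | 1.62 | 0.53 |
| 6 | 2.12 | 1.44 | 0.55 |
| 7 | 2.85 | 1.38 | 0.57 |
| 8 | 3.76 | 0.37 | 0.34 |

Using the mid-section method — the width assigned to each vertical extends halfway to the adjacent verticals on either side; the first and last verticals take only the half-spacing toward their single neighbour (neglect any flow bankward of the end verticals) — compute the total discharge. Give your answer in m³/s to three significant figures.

2.28 m³/s

w_1 = (0.67 − 0.00)/2 = 0.335 m; q_1 = 0.31 × 0.29 × 0.335 = 0.03012 m³/s
w_2 = (1.05 − 0.00)/2 = 0.525 m; q_2 = 0.60 × 1.00 × 0.525 = 0.3150 m³/s
w_3 = (1.33 − 0.67)/2 = 0.33 m; q_3 = 0.52 × 1.48 × 0.33 = 0.2540 m³/s
w_4 = (1.77 − 1.05)/2 = 0.36 m; q_4 = 0.48 × 1.20 × 0.36 = 0.2074 m³/s
w_5 = (2.12 − 1.33)/2 = 0.395 m; q_5 = 0.53 × 1.62 × 0.395 = 0.3391 m³/s
w_6 = (2.85 − 1.77)/2 = 0.54 m; q_6 = 0.55 × 1.44 × 0.54 = 0.4277 m³/s
w_7 = (3.76 − 2.12)/2 = 0.82 m; q_7 = 0.57 × 1.38 × 0.82 = 0.6450 m³/s
w_8 = (3.76 − 2.85)/2 = 0.455 m; q_8 = 0.34 × 0.37 × 0.455 = 0.05724 m³/s
Q = Σ qᵢ = 2.276 m³/s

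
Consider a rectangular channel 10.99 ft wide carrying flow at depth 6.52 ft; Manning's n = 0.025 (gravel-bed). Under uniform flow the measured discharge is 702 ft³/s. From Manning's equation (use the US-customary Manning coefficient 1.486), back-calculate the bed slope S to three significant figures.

A = b·y = 10.99 × 6.52 = 71.65 ft²
P = b + 2y = 10.99 + 2×6.52 = 24.03 ft
R = A/P = 71.65/24.03 = 2.982 ft
S = (Q·n / (1.486·A·R^(2/3)))² = (702×0.025 / (1.486×71.65×2.072))² = 0.006330

0.00633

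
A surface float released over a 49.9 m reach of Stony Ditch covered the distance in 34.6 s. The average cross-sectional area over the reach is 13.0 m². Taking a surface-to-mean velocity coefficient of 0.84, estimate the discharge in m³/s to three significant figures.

v_surface = L / t̄ = 49.9 / 34.6 = 1.442 m/s
v_mean = 0.84 × 1.442 = 1.211 m/s
Q = A × v_mean = 13.0 × 1.211 = 15.75 m³/s

15.7 m³/s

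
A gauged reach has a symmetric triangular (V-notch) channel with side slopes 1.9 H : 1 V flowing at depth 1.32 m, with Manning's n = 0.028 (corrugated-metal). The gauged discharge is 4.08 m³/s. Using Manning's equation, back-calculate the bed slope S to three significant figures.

0.00244

A = z·y² = 1.9×1.32² = 3.311 m²
P = 2y√(1+z²) = 2×1.32×√(1+1.9²) = 5.668 m
R = A/P = 3.311/5.668 = 0.5840 m
S = (Q·n / (1·A·R^(2/3)))² = (4.08×0.028 / (1×3.311×0.6987))² = 0.002439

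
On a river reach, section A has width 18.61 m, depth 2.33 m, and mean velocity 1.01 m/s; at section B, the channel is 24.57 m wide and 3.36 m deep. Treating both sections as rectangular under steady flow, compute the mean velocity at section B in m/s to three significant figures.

0.530 m/s

Q = A₁V₁ = (18.61×2.33) × 1.01 = 43.79 m³/s
A₂ = 24.57 × 3.36 = 82.56 m²
V₂ = Q/A₂ = 43.79/82.56 = 0.5305 m/s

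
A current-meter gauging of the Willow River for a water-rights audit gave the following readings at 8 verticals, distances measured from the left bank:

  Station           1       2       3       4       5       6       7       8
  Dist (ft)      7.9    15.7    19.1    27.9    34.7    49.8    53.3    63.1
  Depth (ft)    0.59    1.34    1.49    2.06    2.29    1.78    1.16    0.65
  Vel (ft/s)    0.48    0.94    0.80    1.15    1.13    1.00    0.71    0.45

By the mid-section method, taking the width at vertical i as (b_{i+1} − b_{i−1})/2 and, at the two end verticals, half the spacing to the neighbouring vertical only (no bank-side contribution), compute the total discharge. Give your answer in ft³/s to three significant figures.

w_1 = (15.7 − 7.9)/2 = 3.9 ft; q_1 = 0.48 × 0.59 × 3.9 = 1.104 ft³/s
w_2 = (19.1 − 7.9)/2 = 5.6 ft; q_2 = 0.94 × 1.34 × 5.6 = 7.054 ft³/s
w_3 = (27.9 − 15.7)/2 = 6.1 ft; q_3 = 0.80 × 1.49 × 6.1 = 7.271 ft³/s
w_4 = (34.7 − 19.1)/2 = 7.8 ft; q_4 = 1.15 × 2.06 × 7.8 = 18.48 ft³/s
w_5 = (49.8 − 27.9)/2 = 10.95 ft; q_5 = 1.13 × 2.29 × 10.95 = 28.34 ft³/s
w_6 = (53.3 − 34.7)/2 = 9.3 ft; q_6 = 1.00 × 1.78 × 9.3 = 16.55 ft³/s
w_7 = (63.1 − 49.8)/2 = 6.65 ft; q_7 = 0.71 × 1.16 × 6.65 = 5.477 ft³/s
w_8 = (63.1 − 53.3)/2 = 4.9 ft; q_8 = 0.45 × 0.65 × 4.9 = 1.433 ft³/s
Q = Σ qᵢ = 85.71 ft³/s

85.7 ft³/s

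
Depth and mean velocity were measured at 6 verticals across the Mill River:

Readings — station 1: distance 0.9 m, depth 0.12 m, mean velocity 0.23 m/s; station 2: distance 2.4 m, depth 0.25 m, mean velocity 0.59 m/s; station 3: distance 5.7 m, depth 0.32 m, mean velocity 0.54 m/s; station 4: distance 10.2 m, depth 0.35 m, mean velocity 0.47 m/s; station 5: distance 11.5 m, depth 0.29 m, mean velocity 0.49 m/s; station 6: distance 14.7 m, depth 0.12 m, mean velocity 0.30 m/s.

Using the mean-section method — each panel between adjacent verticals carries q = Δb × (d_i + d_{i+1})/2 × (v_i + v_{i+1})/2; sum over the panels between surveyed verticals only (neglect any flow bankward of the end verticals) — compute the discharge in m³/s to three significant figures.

1.87 m³/s

Panel 1-2: Δb = 1.5 m, d̄ = (0.12+0.25)/2 = 0.185, v̄ = (0.23+0.59)/2 = 0.41 → q = 1.5×0.185×0.41 = 0.1138 m³/s
Panel 2-3: Δb = 3.3 m, d̄ = (0.25+0.32)/2 = 0.285, v̄ = (0.59+0.54)/2 = 0.565 → q = 3.3×0.285×0.565 = 0.5314 m³/s
Panel 3-4: Δb = 4.5 m, d̄ = (0.32+0.35)/2 = 0.335, v̄ = (0.54+0.47)/2 = 0.505 → q = 4.5×0.335×0.505 = 0.7613 m³/s
Panel 4-5: Δb = 1.3 m, d̄ = (0.35+0.29)/2 = 0.32, v̄ = (0.47+0.49)/2 = 0.48 → q = 1.3×0.32×0.48 = 0.1997 m³/s
Panel 5-6: Δb = 3.2 m, d̄ = (0.29+0.12)/2 = 0.205, v̄ = (0.49+0.30)/2 = 0.395 → q = 3.2×0.205×0.395 = 0.2591 m³/s
Q = Σ q = 1.865 m³/s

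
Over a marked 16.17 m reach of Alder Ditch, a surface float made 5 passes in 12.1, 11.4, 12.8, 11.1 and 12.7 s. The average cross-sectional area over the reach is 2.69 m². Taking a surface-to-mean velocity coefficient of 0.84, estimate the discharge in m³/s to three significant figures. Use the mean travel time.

t̄ = (12.1 + 11.4 + 12.8 + 11.1 + 12.7) / 5 = 12.02 s
v_surface = L / t̄ = 16.17 / 12.02 = 1.345 m/s
v_mean = 0.84 × 1.345 = 1.130 m/s
Q = A × v_mean = 2.69 × 1.130 = 3.040 m³/s

3.04 m³/s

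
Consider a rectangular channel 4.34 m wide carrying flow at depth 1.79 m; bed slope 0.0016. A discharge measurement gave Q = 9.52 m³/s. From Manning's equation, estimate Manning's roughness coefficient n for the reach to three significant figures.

0.0322

A = b·y = 4.34 × 1.79 = 7.769 m²
P = b + 2y = 4.34 + 2×1.79 = 7.920 m
R = A/P = 7.769/7.920 = 0.9809 m
n = (1/Q)·A·R^(2/3)·S^(1/2) = (1/9.52) × 7.769 × 0.9872 × 0.04000 = 0.03222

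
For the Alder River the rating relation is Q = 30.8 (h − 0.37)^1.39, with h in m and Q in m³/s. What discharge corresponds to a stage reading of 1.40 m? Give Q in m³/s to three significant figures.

32.1 m³/s

Q = 30.8 × (1.40 − 0.37)^1.39 = 30.8 × 1.03^1.39 = 32.09 m³/s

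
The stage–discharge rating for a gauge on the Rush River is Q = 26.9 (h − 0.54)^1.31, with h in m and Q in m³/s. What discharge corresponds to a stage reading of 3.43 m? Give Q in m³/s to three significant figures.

108 m³/s

Q = 26.9 × (3.43 − 0.54)^1.31 = 26.9 × 2.89^1.31 = 108.0 m³/s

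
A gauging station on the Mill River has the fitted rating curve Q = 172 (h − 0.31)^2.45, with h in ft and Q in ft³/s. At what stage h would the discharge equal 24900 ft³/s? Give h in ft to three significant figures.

h − h₀ = (Q/C)^(1/b) = (24900/172)^(1/2.45) = 7.619 ft
h = 0.31 + 7.619 = 7.929 ft

7.93 ft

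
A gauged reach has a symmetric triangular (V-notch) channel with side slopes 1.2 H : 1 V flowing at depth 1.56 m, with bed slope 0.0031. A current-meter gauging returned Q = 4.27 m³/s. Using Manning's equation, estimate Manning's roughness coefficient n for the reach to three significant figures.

A = z·y² = 1.2×1.56² = 2.920 m²
P = 2y√(1+z²) = 2×1.56×√(1+1.2²) = 4.874 m
R = A/P = 2.920/4.874 = 0.5992 m
n = (1/Q)·A·R^(2/3)·S^(1/2) = (1/4.27) × 2.920 × 0.7108 × 0.05568 = 0.02706

0.0271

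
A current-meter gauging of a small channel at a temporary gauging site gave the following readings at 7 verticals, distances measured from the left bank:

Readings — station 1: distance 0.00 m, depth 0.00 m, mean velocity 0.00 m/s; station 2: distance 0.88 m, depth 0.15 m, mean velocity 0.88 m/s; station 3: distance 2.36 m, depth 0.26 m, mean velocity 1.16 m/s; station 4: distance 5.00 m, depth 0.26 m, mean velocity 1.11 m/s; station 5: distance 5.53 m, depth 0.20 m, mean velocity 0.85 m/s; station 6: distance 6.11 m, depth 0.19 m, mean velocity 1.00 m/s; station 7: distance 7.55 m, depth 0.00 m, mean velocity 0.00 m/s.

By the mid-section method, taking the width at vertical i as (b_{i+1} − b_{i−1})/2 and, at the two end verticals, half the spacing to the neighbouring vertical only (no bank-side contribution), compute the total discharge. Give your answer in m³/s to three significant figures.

1.52 m³/s

w_2 = (2.36 − 0.00)/2 = 1.18 m; q_2 = 0.88 × 0.15 × 1.18 = 0.1558 m³/s
w_3 = (5.00 − 0.88)/2 = 2.06 m; q_3 = 1.16 × 0.26 × 2.06 = 0.6213 m³/s
w_4 = (5.53 − 2.36)/2 = 1.585 m; q_4 = 1.11 × 0.26 × 1.585 = 0.4574 m³/s
w_5 = (6.11 − 5.00)/2 = 0.555 m; q_5 = 0.85 × 0.20 × 0.555 = 0.09435 m³/s
w_6 = (7.55 − 5.53)/2 = 1.01 m; q_6 = 1.00 × 0.19 × 1.01 = 0.1919 m³/s
Stations 1, 7 contribute zero (depth or velocity is 0).
Q = Σ qᵢ = 1.521 m³/s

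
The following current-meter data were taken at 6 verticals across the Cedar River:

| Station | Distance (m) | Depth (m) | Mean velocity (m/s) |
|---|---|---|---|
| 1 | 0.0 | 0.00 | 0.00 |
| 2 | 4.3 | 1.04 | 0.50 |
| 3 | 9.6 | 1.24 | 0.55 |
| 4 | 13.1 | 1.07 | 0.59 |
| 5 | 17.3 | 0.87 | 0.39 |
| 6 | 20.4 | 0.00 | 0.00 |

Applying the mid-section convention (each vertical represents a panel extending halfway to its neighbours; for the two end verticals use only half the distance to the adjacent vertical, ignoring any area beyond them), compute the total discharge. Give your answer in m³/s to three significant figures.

9.17 m³/s

w_2 = (9.6 − 0.0)/2 = 4.8 m; q_2 = 0.50 × 1.04 × 4.8 = 2.496 m³/s
w_3 = (13.1 − 4.3)/2 = 4.4 m; q_3 = 0.55 × 1.24 × 4.4 = 3.001 m³/s
w_4 = (17.3 − 9.6)/2 = 3.85 m; q_4 = 0.59 × 1.07 × 3.85 = 2.431 m³/s
w_5 = (20.4 − 13.1)/2 = 3.65 m; q_5 = 0.39 × 0.87 × 3.65 = 1.238 m³/s
Stations 1, 6 contribute zero (depth or velocity is 0).
Q = Σ qᵢ = 9.166 m³/s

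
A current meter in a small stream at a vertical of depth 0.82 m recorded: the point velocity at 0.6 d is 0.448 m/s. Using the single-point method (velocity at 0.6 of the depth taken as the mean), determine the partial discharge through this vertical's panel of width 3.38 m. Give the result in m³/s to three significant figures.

v̄ = v₀.₆ = 0.448 m/s
q = v̄ × d × w = 0.4480 × 0.82 × 3.38 = 1.242 m³/s

1.24 m³/s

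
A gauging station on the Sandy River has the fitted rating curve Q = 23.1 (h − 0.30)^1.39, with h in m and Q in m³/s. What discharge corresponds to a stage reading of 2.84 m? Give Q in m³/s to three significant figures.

84.4 m³/s

Q = 23.1 × (2.84 − 0.30)^1.39 = 23.1 × 2.54^1.39 = 84.40 m³/s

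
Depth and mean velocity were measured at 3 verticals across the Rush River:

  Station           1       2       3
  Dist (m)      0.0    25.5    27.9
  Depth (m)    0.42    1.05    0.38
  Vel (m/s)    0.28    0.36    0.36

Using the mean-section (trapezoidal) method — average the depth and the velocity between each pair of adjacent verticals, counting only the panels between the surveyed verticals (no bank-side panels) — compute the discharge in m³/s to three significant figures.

6.62 m³/s

Panel 1-2: Δb = 25.5 m, d̄ = (0.42+1.05)/2 = 0.735, v̄ = (0.28+0.36)/2 = 0.32 → q = 25.5×0.735×0.32 = 5.998 m³/s
Panel 2-3: Δb = 2.4 m, d̄ = (1.05+0.38)/2 = 0.715, v̄ = (0.36+0.36)/2 = 0.36 → q = 2.4×0.715×0.36 = 0.6178 m³/s
Q = Σ q = 6.615 m³/s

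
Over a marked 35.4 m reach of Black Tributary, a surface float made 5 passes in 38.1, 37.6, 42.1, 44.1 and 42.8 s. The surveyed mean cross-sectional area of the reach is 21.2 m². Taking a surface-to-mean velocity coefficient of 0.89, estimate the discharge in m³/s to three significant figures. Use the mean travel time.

t̄ = (38.1 + 37.6 + 42.1 + 44.1 + 42.8) / 5 = 40.94 s
v_surface = L / t̄ = 35.4 / 40.94 = 0.8647 m/s
v_mean = 0.89 × 0.8647 = 0.7696 m/s
Q = A × v_mean = 21.2 × 0.7696 = 16.31 m³/s

16.3 m³/s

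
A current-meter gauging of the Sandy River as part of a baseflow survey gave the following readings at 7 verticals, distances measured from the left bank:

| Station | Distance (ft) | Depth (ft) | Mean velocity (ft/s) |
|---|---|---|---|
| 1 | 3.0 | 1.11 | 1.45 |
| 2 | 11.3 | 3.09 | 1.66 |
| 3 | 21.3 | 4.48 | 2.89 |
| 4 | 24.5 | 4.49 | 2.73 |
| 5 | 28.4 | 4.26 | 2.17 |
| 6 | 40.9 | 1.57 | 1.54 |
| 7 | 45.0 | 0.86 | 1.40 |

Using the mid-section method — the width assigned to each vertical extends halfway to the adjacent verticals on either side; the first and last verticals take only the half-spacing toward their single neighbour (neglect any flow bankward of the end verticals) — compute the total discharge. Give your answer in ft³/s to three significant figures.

w_1 = (11.3 − 3.0)/2 = 4.15 ft; q_1 = 1.45 × 1.11 × 4.15 = 6.679 ft³/s
w_2 = (21.3 − 3.0)/2 = 9.15 ft; q_2 = 1.66 × 3.09 × 9.15 = 46.93 ft³/s
w_3 = (24.5 − 11.3)/2 = 6.6 ft; q_3 = 2.89 × 4.48 × 6.6 = 85.45 ft³/s
w_4 = (28.4 − 21.3)/2 = 3.55 ft; q_4 = 2.73 × 4.49 × 3.55 = 43.51 ft³/s
w_5 = (40.9 − 24.5)/2 = 8.2 ft; q_5 = 2.17 × 4.26 × 8.2 = 75.80 ft³/s
w_6 = (45.0 − 28.4)/2 = 8.3 ft; q_6 = 1.54 × 1.57 × 8.3 = 20.07 ft³/s
w_7 = (45.0 − 40.9)/2 = 2.05 ft; q_7 = 1.40 × 0.86 × 2.05 = 2.468 ft³/s
Q = Σ qᵢ = 280.9 ft³/s

281 ft³/s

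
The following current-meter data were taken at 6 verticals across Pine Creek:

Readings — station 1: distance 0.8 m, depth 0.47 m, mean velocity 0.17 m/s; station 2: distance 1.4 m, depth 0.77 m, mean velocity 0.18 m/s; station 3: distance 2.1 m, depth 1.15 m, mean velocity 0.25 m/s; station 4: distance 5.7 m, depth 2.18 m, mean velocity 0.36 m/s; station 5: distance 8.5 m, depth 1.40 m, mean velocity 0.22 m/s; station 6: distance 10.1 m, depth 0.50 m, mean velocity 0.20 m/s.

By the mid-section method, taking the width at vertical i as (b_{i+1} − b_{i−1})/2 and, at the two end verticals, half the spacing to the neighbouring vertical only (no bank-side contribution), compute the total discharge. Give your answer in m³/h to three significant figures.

14400 m³/h

w_1 = (1.4 − 0.8)/2 = 0.3 m; q_1 = 0.17 × 0.47 × 0.3 = 0.02397 m³/s
w_2 = (2.1 − 0.8)/2 = 0.65 m; q_2 = 0.18 × 0.77 × 0.65 = 0.09009 m³/s
w_3 = (5.7 − 1.4)/2 = 2.15 m; q_3 = 0.25 × 1.15 × 2.15 = 0.6181 m³/s
w_4 = (8.5 − 2.1)/2 = 3.2 m; q_4 = 0.36 × 2.18 × 3.2 = 2.511 m³/s
w_5 = (10.1 − 5.7)/2 = 2.2 m; q_5 = 0.22 × 1.40 × 2.2 = 0.6776 m³/s
w_6 = (10.1 − 8.5)/2 = 0.8 m; q_6 = 0.20 × 0.50 × 0.8 = 0.08000 m³/s
Q = Σ qᵢ = 4.001 m³/s
= 4.001 × 3600 = 14400 m³/h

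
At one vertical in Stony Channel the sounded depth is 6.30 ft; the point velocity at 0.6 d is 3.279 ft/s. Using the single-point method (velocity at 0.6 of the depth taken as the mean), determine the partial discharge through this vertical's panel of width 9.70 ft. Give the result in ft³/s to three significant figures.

v̄ = v₀.₆ = 3.279 ft/s
q = v̄ × d × w = 3.279 × 6.30 × 9.70 = 200.4 ft³/s

200 ft³/s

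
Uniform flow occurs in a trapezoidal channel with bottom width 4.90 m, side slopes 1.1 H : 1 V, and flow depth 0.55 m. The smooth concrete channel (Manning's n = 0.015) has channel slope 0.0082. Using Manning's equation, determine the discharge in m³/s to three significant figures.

A = (b + z·y)·y = (4.90 + 1.1×0.55)×0.55 = 3.028 m²
P = b + 2y√(1+z²) = 4.90 + 2×0.55×√(1+1.1²) = 6.535 m
R = A/P = 3.028/6.535 = 0.4633 m
Q = (1/n)·A·R^(2/3)·S^(1/2) = (1/0.015) × 3.028 × 0.4633^(2/3) × 0.0082^(1/2) = 10.94 m³/s

10.9 m³/s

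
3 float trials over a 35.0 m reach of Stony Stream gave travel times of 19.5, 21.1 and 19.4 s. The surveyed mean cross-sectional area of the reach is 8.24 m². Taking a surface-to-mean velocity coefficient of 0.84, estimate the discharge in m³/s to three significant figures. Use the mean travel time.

12.1 m³/s

t̄ = (19.5 + 21.1 + 19.4) / 3 = 20 s
v_surface = L / t̄ = 35.0 / 20 = 1.750 m/s
v_mean = 0.84 × 1.750 = 1.470 m/s
Q = A × v_mean = 8.24 × 1.470 = 12.11 m³/s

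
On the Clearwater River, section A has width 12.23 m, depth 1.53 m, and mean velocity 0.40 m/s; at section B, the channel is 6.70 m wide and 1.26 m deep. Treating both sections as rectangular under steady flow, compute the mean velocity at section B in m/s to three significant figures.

Q = A₁V₁ = (12.23×1.53) × 0.40 = 7.485 m³/s
A₂ = 6.70 × 1.26 = 8.442 m²
V₂ = Q/A₂ = 7.485/8.442 = 0.8866 m/s

0.887 m/s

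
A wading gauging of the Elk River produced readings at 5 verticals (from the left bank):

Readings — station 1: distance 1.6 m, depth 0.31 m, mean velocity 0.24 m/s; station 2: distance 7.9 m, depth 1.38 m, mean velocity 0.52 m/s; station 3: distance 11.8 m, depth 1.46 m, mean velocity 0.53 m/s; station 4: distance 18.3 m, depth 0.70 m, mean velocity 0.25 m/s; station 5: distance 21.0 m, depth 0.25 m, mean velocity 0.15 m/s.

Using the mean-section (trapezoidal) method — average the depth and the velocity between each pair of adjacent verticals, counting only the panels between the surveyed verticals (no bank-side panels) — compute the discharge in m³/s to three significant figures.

7.92 m³/s

Panel 1-2: Δb = 6.3 m, d̄ = (0.31+1.38)/2 = 0.845, v̄ = (0.24+0.52)/2 = 0.38 → q = 6.3×0.845×0.38 = 2.023 m³/s
Panel 2-3: Δb = 3.9 m, d̄ = (1.38+1.46)/2 = 1.42, v̄ = (0.52+0.53)/2 = 0.525 → q = 3.9×1.42×0.525 = 2.907 m³/s
Panel 3-4: Δb = 6.5 m, d̄ = (1.46+0.70)/2 = 1.08, v̄ = (0.53+0.25)/2 = 0.39 → q = 6.5×1.08×0.39 = 2.738 m³/s
Panel 4-5: Δb = 2.7 m, d̄ = (0.70+0.25)/2 = 0.475, v̄ = (0.25+0.15)/2 = 0.2 → q = 2.7×0.475×0.2 = 0.2565 m³/s
Q = Σ q = 7.925 m³/s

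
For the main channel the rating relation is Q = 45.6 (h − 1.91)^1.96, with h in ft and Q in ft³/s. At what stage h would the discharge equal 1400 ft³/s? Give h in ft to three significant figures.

h − h₀ = (Q/C)^(1/b) = (1400/45.6)^(1/1.96) = 5.738 ft
h = 1.91 + 5.738 = 7.648 ft

7.65 ft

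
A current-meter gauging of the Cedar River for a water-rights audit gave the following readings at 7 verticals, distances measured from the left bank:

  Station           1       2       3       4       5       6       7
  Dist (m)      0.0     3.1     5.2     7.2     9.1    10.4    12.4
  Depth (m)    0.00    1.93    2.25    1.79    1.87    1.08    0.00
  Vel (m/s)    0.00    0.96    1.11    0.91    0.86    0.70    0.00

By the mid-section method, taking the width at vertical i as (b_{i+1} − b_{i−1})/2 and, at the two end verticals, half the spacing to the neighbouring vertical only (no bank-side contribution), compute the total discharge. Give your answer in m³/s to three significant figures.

16.9 m³/s

w_2 = (5.2 − 0.0)/2 = 2.6 m; q_2 = 0.96 × 1.93 × 2.6 = 4.817 m³/s
w_3 = (7.2 − 3.1)/2 = 2.05 m; q_3 = 1.11 × 2.25 × 2.05 = 5.120 m³/s
w_4 = (9.1 − 5.2)/2 = 1.95 m; q_4 = 0.91 × 1.79 × 1.95 = 3.176 m³/s
w_5 = (10.4 − 7.2)/2 = 1.6 m; q_5 = 0.86 × 1.87 × 1.6 = 2.573 m³/s
w_6 = (12.4 − 9.1)/2 = 1.65 m; q_6 = 0.70 × 1.08 × 1.65 = 1.247 m³/s
Stations 1, 7 contribute zero (depth or velocity is 0).
Q = Σ qᵢ = 16.93 m³/s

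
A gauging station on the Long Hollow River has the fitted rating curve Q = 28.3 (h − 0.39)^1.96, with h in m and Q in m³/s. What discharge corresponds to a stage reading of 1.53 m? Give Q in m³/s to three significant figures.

Q = 28.3 × (1.53 − 0.39)^1.96 = 28.3 × 1.14^1.96 = 36.59 m³/s

36.6 m³/s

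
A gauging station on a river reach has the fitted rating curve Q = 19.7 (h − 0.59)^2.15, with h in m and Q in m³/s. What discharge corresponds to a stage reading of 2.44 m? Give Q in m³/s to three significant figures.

Q = 19.7 × (2.44 − 0.59)^2.15 = 19.7 × 1.85^2.15 = 73.94 m³/s

73.9 m³/s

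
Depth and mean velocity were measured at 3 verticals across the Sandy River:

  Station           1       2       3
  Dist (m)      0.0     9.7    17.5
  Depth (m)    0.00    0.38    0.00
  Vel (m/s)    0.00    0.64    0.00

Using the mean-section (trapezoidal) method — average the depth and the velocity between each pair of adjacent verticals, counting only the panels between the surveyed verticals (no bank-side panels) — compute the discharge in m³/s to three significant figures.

Panel 1-2: Δb = 9.7 m, d̄ = (0.00+0.38)/2 = 0.19, v̄ = (0.00+0.64)/2 = 0.32 → q = 9.7×0.19×0.32 = 0.5898 m³/s
Panel 2-3: Δb = 7.8 m, d̄ = (0.38+0.00)/2 = 0.19, v̄ = (0.64+0.00)/2 = 0.32 → q = 7.8×0.19×0.32 = 0.4742 m³/s
Q = Σ q = 1.064 m³/s

1.06 m³/s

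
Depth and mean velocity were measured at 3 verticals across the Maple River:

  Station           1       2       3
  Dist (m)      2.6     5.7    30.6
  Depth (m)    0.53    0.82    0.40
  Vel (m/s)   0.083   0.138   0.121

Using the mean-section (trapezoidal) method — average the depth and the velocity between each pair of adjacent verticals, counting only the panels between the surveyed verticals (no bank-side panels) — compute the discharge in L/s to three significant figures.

2200 L/s

Panel 1-2: Δb = 3.1 m, d̄ = (0.53+0.82)/2 = 0.675, v̄ = (0.083+0.138)/2 = 0.1105 → q = 3.1×0.675×0.1105 = 0.2312 m³/s
Panel 2-3: Δb = 24.9 m, d̄ = (0.82+0.40)/2 = 0.61, v̄ = (0.138+0.121)/2 = 0.1295 → q = 24.9×0.61×0.1295 = 1.967 m³/s
Q = Σ q = 2.198 m³/s
= 2.198 × 1000 = 2198 L/s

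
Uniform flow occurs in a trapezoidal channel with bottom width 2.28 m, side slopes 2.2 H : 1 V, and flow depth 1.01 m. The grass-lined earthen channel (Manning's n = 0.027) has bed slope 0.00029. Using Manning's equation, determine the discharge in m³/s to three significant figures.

A = (b + z·y)·y = (2.28 + 2.2×1.01)×1.01 = 4.547 m²
P = b + 2y√(1+z²) = 2.28 + 2×1.01×√(1+2.2²) = 7.162 m
R = A/P = 4.547/7.162 = 0.6349 m
Q = (1/n)·A·R^(2/3)·S^(1/2) = (1/0.027) × 4.547 × 0.6349^(2/3) × 0.00029^(1/2) = 2.119 m³/s

2.12 m³/s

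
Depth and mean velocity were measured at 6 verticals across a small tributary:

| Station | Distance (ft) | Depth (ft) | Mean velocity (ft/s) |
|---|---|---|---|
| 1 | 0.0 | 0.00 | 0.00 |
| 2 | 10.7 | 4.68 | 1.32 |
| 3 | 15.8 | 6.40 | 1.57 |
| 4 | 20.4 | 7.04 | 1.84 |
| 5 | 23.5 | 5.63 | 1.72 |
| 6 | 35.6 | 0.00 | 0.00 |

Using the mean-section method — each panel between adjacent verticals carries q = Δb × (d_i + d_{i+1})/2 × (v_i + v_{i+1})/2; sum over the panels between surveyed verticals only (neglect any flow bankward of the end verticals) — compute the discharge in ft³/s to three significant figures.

Panel 1-2: Δb = 10.7 ft, d̄ = (0.00+4.68)/2 = 2.34, v̄ = (0.00+1.32)/2 = 0.66 → q = 10.7×2.34×0.66 = 16.53 ft³/s
Panel 2-3: Δb = 5.1 ft, d̄ = (4.68+6.40)/2 = 5.54, v̄ = (1.32+1.57)/2 = 1.445 → q = 5.1×5.54×1.445 = 40.83 ft³/s
Panel 3-4: Δb = 4.6 ft, d̄ = (6.40+7.04)/2 = 6.72, v̄ = (1.57+1.84)/2 = 1.705 → q = 4.6×6.72×1.705 = 52.70 ft³/s
Panel 4-5: Δb = 3.1 ft, d̄ = (7.04+5.63)/2 = 6.335, v̄ = (1.84+1.72)/2 = 1.78 → q = 3.1×6.335×1.78 = 34.96 ft³/s
Panel 5-6: Δb = 12.1 ft, d̄ = (5.63+0.00)/2 = 2.815, v̄ = (1.72+0.00)/2 = 0.86 → q = 12.1×2.815×0.86 = 29.29 ft³/s
Q = Σ q = 174.3 ft³/s

174 ft³/s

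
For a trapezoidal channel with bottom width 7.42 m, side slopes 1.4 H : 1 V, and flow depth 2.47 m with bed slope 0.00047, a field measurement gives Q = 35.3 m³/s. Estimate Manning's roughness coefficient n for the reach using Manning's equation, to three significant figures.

0.0234

A = (b + z·y)·y = (7.42 + 1.4×2.47)×2.47 = 26.87 m²
P = b + 2y√(1+z²) = 7.42 + 2×2.47×√(1+1.4²) = 15.92 m
R = A/P = 26.87/15.92 = 1.688 m
n = (1/Q)·A·R^(2/3)·S^(1/2) = (1/35.3) × 26.87 × 1.418 × 0.02168 = 0.02339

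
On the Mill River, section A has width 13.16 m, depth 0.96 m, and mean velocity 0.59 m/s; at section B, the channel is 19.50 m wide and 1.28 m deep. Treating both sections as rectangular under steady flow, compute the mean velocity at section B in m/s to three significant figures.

Q = A₁V₁ = (13.16×0.96) × 0.59 = 7.454 m³/s
A₂ = 19.50 × 1.28 = 24.96 m²
V₂ = Q/A₂ = 7.454/24.96 = 0.2986 m/s

0.299 m/s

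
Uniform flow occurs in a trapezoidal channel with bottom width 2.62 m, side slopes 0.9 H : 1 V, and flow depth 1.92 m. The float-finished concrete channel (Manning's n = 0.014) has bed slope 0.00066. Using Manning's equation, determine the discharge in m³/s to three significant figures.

16.0 m³/s

A = (b + z·y)·y = (2.62 + 0.9×1.92)×1.92 = 8.348 m²
P = b + 2y√(1+z²) = 2.62 + 2×1.92×√(1+0.9²) = 7.786 m
R = A/P = 8.348/7.786 = 1.072 m
Q = (1/n)·A·R^(2/3)·S^(1/2) = (1/0.014) × 8.348 × 1.072^(2/3) × 0.00066^(1/2) = 16.05 m³/s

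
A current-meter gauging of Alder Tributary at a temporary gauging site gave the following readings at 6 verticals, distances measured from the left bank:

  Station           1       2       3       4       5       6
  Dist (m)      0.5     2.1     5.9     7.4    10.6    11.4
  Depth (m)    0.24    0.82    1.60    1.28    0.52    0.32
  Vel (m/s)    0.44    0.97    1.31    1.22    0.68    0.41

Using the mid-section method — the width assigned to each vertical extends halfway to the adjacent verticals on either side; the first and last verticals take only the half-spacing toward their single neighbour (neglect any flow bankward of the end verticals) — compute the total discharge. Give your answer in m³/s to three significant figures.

12.2 m³/s

w_1 = (2.1 − 0.5)/2 = 0.8 m; q_1 = 0.44 × 0.24 × 0.8 = 0.08448 m³/s
w_2 = (5.9 − 0.5)/2 = 2.7 m; q_2 = 0.97 × 0.82 × 2.7 = 2.148 m³/s
w_3 = (7.4 − 2.1)/2 = 2.65 m; q_3 = 1.31 × 1.60 × 2.65 = 5.554 m³/s
w_4 = (10.6 − 5.9)/2 = 2.35 m; q_4 = 1.22 × 1.28 × 2.35 = 3.670 m³/s
w_5 = (11.4 − 7.4)/2 = 2 m; q_5 = 0.68 × 0.52 × 2 = 0.7072 m³/s
w_6 = (11.4 − 10.6)/2 = 0.4 m; q_6 = 0.41 × 0.32 × 0.4 = 0.05248 m³/s
Q = Σ qᵢ = 12.22 m³/s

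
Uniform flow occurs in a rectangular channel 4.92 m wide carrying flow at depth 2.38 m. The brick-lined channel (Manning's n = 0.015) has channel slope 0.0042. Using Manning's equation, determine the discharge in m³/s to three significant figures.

57.4 m³/s

A = b·y = 4.92 × 2.38 = 11.71 m²
P = b + 2y = 4.92 + 2×2.38 = 9.680 m
R = A/P = 11.71/9.680 = 1.210 m
Q = (1/n)·A·R^(2/3)·S^(1/2) = (1/0.015) × 11.71 × 1.210^(2/3) × 0.0042^(1/2) = 57.44 m³/s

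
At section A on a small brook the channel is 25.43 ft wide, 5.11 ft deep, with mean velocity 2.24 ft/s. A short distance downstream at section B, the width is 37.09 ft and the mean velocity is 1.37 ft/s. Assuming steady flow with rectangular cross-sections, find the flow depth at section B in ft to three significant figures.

5.73 ft

Q = A₁V₁ = (25.43×5.11) × 2.24 = 291.1 ft³/s
d₂ = Q/(b₂ V₂) = 291.1/(37.09×1.37) = 5.728 ft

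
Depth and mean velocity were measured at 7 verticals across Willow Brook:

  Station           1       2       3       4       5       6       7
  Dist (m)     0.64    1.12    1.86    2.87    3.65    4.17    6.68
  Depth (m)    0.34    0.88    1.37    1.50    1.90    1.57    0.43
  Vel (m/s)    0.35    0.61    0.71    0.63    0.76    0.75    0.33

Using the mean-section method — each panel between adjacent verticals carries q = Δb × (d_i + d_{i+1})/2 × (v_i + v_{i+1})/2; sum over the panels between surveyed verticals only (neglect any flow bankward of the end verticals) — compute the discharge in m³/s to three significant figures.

4.62 m³/s

Panel 1-2: Δb = 0.48 m, d̄ = (0.34+0.88)/2 = 0.61, v̄ = (0.35+0.61)/2 = 0.48 → q = 0.48×0.61×0.48 = 0.1405 m³/s
Panel 2-3: Δb = 0.74 m, d̄ = (0.88+1.37)/2 = 1.125, v̄ = (0.61+0.71)/2 = 0.66 → q = 0.74×1.125×0.66 = 0.5495 m³/s
Panel 3-4: Δb = 1.01 m, d̄ = (1.37+1.50)/2 = 1.435, v̄ = (0.71+0.63)/2 = 0.67 → q = 1.01×1.435×0.67 = 0.9711 m³/s
Panel 4-5: Δb = 0.78 m, d̄ = (1.50+1.90)/2 = 1.7, v̄ = (0.63+0.76)/2 = 0.695 → q = 0.78×1.7×0.695 = 0.9216 m³/s
Panel 5-6: Δb = 0.52 m, d̄ = (1.90+1.57)/2 = 1.735, v̄ = (0.76+0.75)/2 = 0.755 → q = 0.52×1.735×0.755 = 0.6812 m³/s
Panel 6-7: Δb = 2.51 m, d̄ = (1.57+0.43)/2 = 1, v̄ = (0.75+0.33)/2 = 0.54 → q = 2.51×1×0.54 = 1.355 m³/s
Q = Σ q = 4.619 m³/s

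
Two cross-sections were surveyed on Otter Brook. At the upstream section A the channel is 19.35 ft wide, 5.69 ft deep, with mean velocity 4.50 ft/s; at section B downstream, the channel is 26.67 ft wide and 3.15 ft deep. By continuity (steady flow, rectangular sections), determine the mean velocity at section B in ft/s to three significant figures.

5.90 ft/s

Q = A₁V₁ = (19.35×5.69) × 4.50 = 495.5 ft³/s
A₂ = 26.67 × 3.15 = 84.01 ft²
V₂ = Q/A₂ = 495.5/84.01 = 5.898 ft/s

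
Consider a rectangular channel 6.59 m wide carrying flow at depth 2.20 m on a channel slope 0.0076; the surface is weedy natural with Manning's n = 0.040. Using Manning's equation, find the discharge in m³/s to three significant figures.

38.0 m³/s

A = b·y = 6.59 × 2.20 = 14.50 m²
P = b + 2y = 6.59 + 2×2.20 = 10.99 m
R = A/P = 14.50/10.99 = 1.319 m
Q = (1/n)·A·R^(2/3)·S^(1/2) = (1/0.040) × 14.50 × 1.319^(2/3) × 0.0076^(1/2) = 38.01 m³/s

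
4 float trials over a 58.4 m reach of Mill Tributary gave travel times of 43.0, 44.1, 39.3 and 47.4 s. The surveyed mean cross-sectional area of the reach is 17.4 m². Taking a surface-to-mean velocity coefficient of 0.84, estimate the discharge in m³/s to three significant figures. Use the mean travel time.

19.6 m³/s

t̄ = (43.0 + 44.1 + 39.3 + 47.4) / 4 = 43.45 s
v_surface = L / t̄ = 58.4 / 43.45 = 1.344 m/s
v_mean = 0.84 × 1.344 = 1.129 m/s
Q = A × v_mean = 17.4 × 1.129 = 19.64 m³/s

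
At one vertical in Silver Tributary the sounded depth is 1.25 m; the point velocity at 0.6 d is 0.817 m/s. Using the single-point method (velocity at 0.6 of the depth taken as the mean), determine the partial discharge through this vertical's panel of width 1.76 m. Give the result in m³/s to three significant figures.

1.80 m³/s

v̄ = v₀.₆ = 0.817 m/s
q = v̄ × d × w = 0.8170 × 1.25 × 1.76 = 1.797 m³/s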